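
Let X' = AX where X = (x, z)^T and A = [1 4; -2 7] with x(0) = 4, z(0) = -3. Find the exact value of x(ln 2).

A = [[1,4],[-2,7]]; eigenvalues λ = 5, 3.
Eigenvectors: (1,1) for λ=5, (-2,-1) for λ=3.
From the initial condition, c_1 = -10, c_2 = -7.
x(ln 2) = (-10)(2^5)(1) + (-7)(2^3)(-2) = -208.

-208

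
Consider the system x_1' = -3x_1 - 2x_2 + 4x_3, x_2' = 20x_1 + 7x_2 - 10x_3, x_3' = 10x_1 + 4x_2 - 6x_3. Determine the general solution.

Coefficient matrix A = [[-3, -2, 4], [20, 7, -10], [10, 4, -6]].
det(A - λI) = 0 gives eigenvalues λ = -3, 2, -1.
For λ=-3: eigenvector (1,-4,-2).
For λ=2: eigenvector (0,2,1).
For λ=-1: eigenvector (-1,5,2).
General solution: c_1e^(-3t)(1,-4,-2) + c_2e^(2t)(0,2,1) + c_3e^(-t)(-1,5,2).

x_1(t) = c_1e^(-3t) - c_3e^(-t), x_2(t) = -4c_1e^(-3t) + 2c_2e^(2t) + 5c_3e^(-t), x_3(t) = -2c_1e^(-3t) + c_2e^(2t) + 2c_3e^(-t)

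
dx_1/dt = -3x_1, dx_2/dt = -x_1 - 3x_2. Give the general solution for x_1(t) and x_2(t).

x_1(t) = -C_2e^(-3t), x_2(t) = C_1e^(-3t) + C_2te^(-3t)

Coefficient matrix A = [[-3, 0], [-1, -3]].
Characteristic polynomial det(A - λI) = λ^2 + 6λ + 9 = 0.
Single eigenvalue λ = -3 with algebraic multiplicity 2.
Eigenvector v = (0,1); generalized eigenvector w with (A-λI)w=v is (-1,0).
General solution: e^(-3t)[C_1·v + C_2·(t·v + w)].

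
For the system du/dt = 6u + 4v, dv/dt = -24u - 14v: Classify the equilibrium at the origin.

stable node

A = [[6,4],[-24,-14]]; det(A-λI) = λ^2 + 8λ + 12.
λ = -6, -2: both negative.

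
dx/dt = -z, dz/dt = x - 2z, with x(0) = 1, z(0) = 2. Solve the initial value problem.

x(t) = -te^(-t) + e^(-t), z(t) = -te^(-t) + 2e^(-t)

Coefficient matrix A = [[0, -1], [1, -2]].
Characteristic polynomial det(A - λI) = λ^2 + 2λ + 1 = 0.
Single eigenvalue λ = -1 with algebraic multiplicity 2.
Eigenvector v = (1,1); generalized eigenvector w with (A-λI)w=v is (3,2).
General solution: e^(-t)[C_1·v + C_2·(t·v + w)].
Applying x(0)=1, z(0)=2 gives C_1=4, C_2=-1.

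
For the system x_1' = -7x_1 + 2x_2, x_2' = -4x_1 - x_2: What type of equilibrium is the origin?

A = [[-7,2],[-4,-1]]; det(A-λI) = λ^2 + 8λ + 15.
λ = -3, -5: both negative.

stable node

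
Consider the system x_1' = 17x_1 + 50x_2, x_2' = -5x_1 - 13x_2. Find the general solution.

Coefficient matrix A = [[17, 50], [-5, -13]].
Characteristic polynomial det(A - λI) = λ^2 - 4λ + 29 = 0.
Eigenvalues λ = 2 ± 5i (complex conjugate pair).
For λ=2+5i: an eigenvector is (-3,1) - i(1,0) = (-3 - i, 1).
A real fundamental pair from Re and Im of e^((2+5i)t)v: X_1 = e^(2t)(cos(5t)·(-3,1) + sin(5t)·(1,0)), X_2 = e^(2t)(sin(5t)·(-3,1) - cos(5t)·(1,0)).
General solution: C_1X_1 + C_2X_2.

x_1(t) = C_1e^(2t)sin(5t) - 3C_1e^(2t)cos(5t) - 3C_2e^(2t)sin(5t) - C_2e^(2t)cos(5t), x_2(t) = C_1e^(2t)cos(5t) + C_2e^(2t)sin(5t)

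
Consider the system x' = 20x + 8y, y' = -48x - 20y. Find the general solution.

Coefficient matrix A = [[20, 8], [-48, -20]].
Characteristic polynomial det(A - λI) = λ^2 - 16 = 0.
Eigenvalues λ = -4, 4.
For λ=-4: (A-λI) row 1 is [24, 8], so an eigenvector is (1, -3).
For λ=4: (A-λI) row 1 is [16, 8], so an eigenvector is (1, -2).
General solution: C_1e^(-4t)(1,-3) + C_2e^(4t)(1,-2).

x(t) = C_1e^(-4t) + C_2e^(4t), y(t) = -3C_1e^(-4t) - 2C_2e^(4t)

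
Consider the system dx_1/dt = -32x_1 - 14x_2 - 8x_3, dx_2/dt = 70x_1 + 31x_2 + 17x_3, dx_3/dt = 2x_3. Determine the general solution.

Coefficient matrix A = [[-32, -14, -8], [70, 31, 17], [0, 0, 2]].
det(A - λI) = 0 gives eigenvalues λ = 2, 3, -4.
For λ=2: eigenvector (1,-3,1).
For λ=3: eigenvector (-2,5,0).
For λ=-4: eigenvector (1,-2,0).
General solution: c_1e^(2t)(1,-3,1) + c_2e^(3t)(-2,5,0) + c_3e^(-4t)(1,-2,0).

x_1(t) = c_1e^(2t) - 2c_2e^(3t) + c_3e^(-4t), x_2(t) = -3c_1e^(2t) + 5c_2e^(3t) - 2c_3e^(-4t), x_3(t) = c_1e^(2t)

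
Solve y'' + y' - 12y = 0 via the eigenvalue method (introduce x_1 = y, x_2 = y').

Let x_1 = y, x_2 = y'. Then x_1' = x_2 and x_2' = 12x_1 - x_2.
A = [[0,1],[12,-1]]; det(A-λI) = λ^2 + λ - 12.
Eigenvalues λ = -4, 3 with eigenvectors (1,-4), (1,3).

y(t) = K_1e^(-4t) + K_2e^(3t)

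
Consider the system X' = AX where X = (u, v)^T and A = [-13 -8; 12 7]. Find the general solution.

u(t) = -2C_1e^(-t) + C_2e^(-5t), v(t) = 3C_1e^(-t) - C_2e^(-5t)

Coefficient matrix A = [[-13, -8], [12, 7]].
Characteristic polynomial det(A - λI) = λ^2 + 6λ + 5 = 0.
Eigenvalues λ = -1, -5.
For λ=-1: (A-λI) row 1 is [-12, -8], so an eigenvector is (-2, 3).
For λ=-5: (A-λI) row 1 is [-8, -8], so an eigenvector is (1, -1).
General solution: C_1e^(-t)(-2,3) + C_2e^(-5t)(1,-1).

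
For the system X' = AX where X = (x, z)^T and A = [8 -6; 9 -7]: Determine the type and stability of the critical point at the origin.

A = [[8,-6],[9,-7]]; det(A-λI) = λ^2 - λ - 2.
λ = 2, -1: opposite signs.

saddle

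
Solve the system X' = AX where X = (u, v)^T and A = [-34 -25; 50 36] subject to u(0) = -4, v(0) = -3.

Coefficient matrix A = [[-34, -25], [50, 36]].
Characteristic polynomial det(A - λI) = λ^2 - 2λ + 26 = 0.
Eigenvalues λ = 1 ± 5i (complex conjugate pair).
For λ=1+5i: an eigenvector is (2,-3) - i(1,-1) = (2 - i, -3 + i).
A real fundamental pair from Re and Im of e^((1+5i)t)v: X_1 = e^(t)(cos(5t)·(2,-3) + sin(5t)·(1,-1)), X_2 = e^(t)(sin(5t)·(2,-3) - cos(5t)·(1,-1)).
General solution: C_1X_1 + C_2X_2.
Applying u(0)=-4, v(0)=-3 gives C_1=7, C_2=18.

u(t) = 43e^(t)sin(5t) - 4e^(t)cos(5t), v(t) = -61e^(t)sin(5t) - 3e^(t)cos(5t)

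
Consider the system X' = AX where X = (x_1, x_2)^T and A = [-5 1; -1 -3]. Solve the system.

Coefficient matrix A = [[-5, 1], [-1, -3]].
Characteristic polynomial det(A - λI) = λ^2 + 8λ + 16 = 0.
Single eigenvalue λ = -4 with algebraic multiplicity 2.
Eigenvector v = (1,1); generalized eigenvector w with (A-λI)w=v is (-1,0).
General solution: e^(-4t)[C_1·v + C_2·(t·v + w)].

x_1(t) = C_1e^(-4t) + C_2te^(-4t) - C_2e^(-4t), x_2(t) = C_1e^(-4t) + C_2te^(-4t)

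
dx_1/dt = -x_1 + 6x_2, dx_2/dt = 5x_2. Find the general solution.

Coefficient matrix A = [[-1, 6], [0, 5]].
Characteristic polynomial det(A - λI) = λ^2 - 4λ - 5 = 0.
Eigenvalues λ = 5, -1.
For λ=5: (A-λI) row 1 is [-6, 6], so an eigenvector is (1, 1).
For λ=-1: (A-λI) row 1 is [0, 6], so an eigenvector is (-1, 0).
General solution: c_1e^(5t)(1,1) + c_2e^(-t)(-1,0).

x_1(t) = c_1e^(5t) - c_2e^(-t), x_2(t) = c_1e^(5t)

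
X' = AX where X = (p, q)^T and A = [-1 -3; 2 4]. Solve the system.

Coefficient matrix A = [[-1, -3], [2, 4]].
Characteristic polynomial det(A - λI) = λ^2 - 3λ + 2 = 0.
Eigenvalues λ = 2, 1.
For λ=2: (A-λI) row 1 is [-3, -3], so an eigenvector is (1, -1).
For λ=1: (A-λI) row 1 is [-2, -3], so an eigenvector is (-3, 2).
General solution: c_1e^(2t)(1,-1) + c_2e^(t)(-3,2).

p(t) = c_1e^(2t) - 3c_2e^(t), q(t) = -c_1e^(2t) + 2c_2e^(t)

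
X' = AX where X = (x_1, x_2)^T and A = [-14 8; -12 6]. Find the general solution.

x_1(t) = -2c_1e^(-2t) - c_2e^(-6t), x_2(t) = -3c_1e^(-2t) - c_2e^(-6t)

Coefficient matrix A = [[-14, 8], [-12, 6]].
Characteristic polynomial det(A - λI) = λ^2 + 8λ + 12 = 0.
Eigenvalues λ = -2, -6.
For λ=-2: (A-λI) row 1 is [-12, 8], so an eigenvector is (-2, -3).
For λ=-6: (A-λI) row 1 is [-8, 8], so an eigenvector is (-1, -1).
General solution: c_1e^(-2t)(-2,-3) + c_2e^(-6t)(-1,-1).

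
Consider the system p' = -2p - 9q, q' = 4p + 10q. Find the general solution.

p(t) = 3c_1e^(4t) + 3c_2te^(4t) - 2c_2e^(4t), q(t) = -2c_1e^(4t) - 2c_2te^(4t) + c_2e^(4t)

Coefficient matrix A = [[-2, -9], [4, 10]].
Characteristic polynomial det(A - λI) = λ^2 - 8λ + 16 = 0.
Single eigenvalue λ = 4 with algebraic multiplicity 2.
Eigenvector v = (3,-2); generalized eigenvector w with (A-λI)w=v is (-2,1).
General solution: e^(4t)[c_1·v + c_2·(t·v + w)].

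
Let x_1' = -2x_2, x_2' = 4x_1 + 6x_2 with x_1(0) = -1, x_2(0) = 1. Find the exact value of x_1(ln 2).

A = [[0,-2],[4,6]]; eigenvalues λ = 4, 2.
Eigenvectors: (-1,2) for λ=4, (1,-1) for λ=2.
From the initial condition, c_1 = 0, c_2 = -1.
x_1(ln 2) = (0)(2^4)(-1) + (-1)(2^2)(1) = -4.

-4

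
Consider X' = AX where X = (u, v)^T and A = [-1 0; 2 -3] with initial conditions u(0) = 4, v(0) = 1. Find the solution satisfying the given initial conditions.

u(t) = 4e^(-t), v(t) = 4e^(-t) - 3e^(-3t)

Coefficient matrix A = [[-1, 0], [2, -3]].
Characteristic polynomial det(A - λI) = λ^2 + 4λ + 3 = 0.
Eigenvalues λ = -3, -1.
For λ=-3: (A-λI) row 1 is [2, 0], so an eigenvector is (0, 1).
For λ=-1: (A-λI) row 2 is [2, -2], so an eigenvector is (-1, -1).
General solution: c_1e^(-3t)(0,1) + c_2e^(-t)(-1,-1).
Applying u(0)=4, v(0)=1 gives c_1=-3, c_2=-4.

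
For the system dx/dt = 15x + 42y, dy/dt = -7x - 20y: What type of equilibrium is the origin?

A = [[15,42],[-7,-20]]; det(A-λI) = λ^2 + 5λ - 6.
λ = 1, -6: opposite signs.

saddle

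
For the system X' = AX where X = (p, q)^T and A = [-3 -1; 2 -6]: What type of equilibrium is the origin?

stable node

A = [[-3,-1],[2,-6]]; det(A-λI) = λ^2 + 9λ + 20.
λ = -5, -4: both negative.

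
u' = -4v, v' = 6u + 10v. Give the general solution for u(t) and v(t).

Coefficient matrix A = [[0, -4], [6, 10]].
Characteristic polynomial det(A - λI) = λ^2 - 10λ + 24 = 0.
Eigenvalues λ = 4, 6.
For λ=4: (A-λI) row 1 is [-4, -4], so an eigenvector is (1, -1).
For λ=6: (A-λI) row 1 is [-6, -4], so an eigenvector is (2, -3).
General solution: C_1e^(4t)(1,-1) + C_2e^(6t)(2,-3).

u(t) = C_1e^(4t) + 2C_2e^(6t), v(t) = -C_1e^(4t) - 3C_2e^(6t)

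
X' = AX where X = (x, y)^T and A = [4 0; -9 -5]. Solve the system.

x(t) = K_2e^(4t), y(t) = K_1e^(-5t) - K_2e^(4t)

Coefficient matrix A = [[4, 0], [-9, -5]].
Characteristic polynomial det(A - λI) = λ^2 + λ - 20 = 0.
Eigenvalues λ = -5, 4.
For λ=-5: (A-λI) row 1 is [9, 0], so an eigenvector is (0, 1).
For λ=4: (A-λI) row 2 is [-9, -9], so an eigenvector is (1, -1).
General solution: K_1e^(-5t)(0,1) + K_2e^(4t)(1,-1).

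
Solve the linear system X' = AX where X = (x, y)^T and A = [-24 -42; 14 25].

x(t) = 2C_1e^(-3t) - 3C_2e^(4t), y(t) = -C_1e^(-3t) + 2C_2e^(4t)

Coefficient matrix A = [[-24, -42], [14, 25]].
Characteristic polynomial det(A - λI) = λ^2 - λ - 12 = 0.
Eigenvalues λ = -3, 4.
For λ=-3: (A-λI) row 1 is [-21, -42], so an eigenvector is (2, -1).
For λ=4: (A-λI) row 1 is [-28, -42], so an eigenvector is (-3, 2).
General solution: C_1e^(-3t)(2,-1) + C_2e^(4t)(-3,2).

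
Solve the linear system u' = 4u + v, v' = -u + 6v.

u(t) = C_1e^(5t) + C_2te^(5t) + C_2e^(5t), v(t) = C_1e^(5t) + C_2te^(5t) + 2C_2e^(5t)

Coefficient matrix A = [[4, 1], [-1, 6]].
Characteristic polynomial det(A - λI) = λ^2 - 10λ + 25 = 0.
Single eigenvalue λ = 5 with algebraic multiplicity 2.
Eigenvector v = (1,1); generalized eigenvector w with (A-λI)w=v is (1,2).
General solution: e^(5t)[C_1·v + C_2·(t·v + w)].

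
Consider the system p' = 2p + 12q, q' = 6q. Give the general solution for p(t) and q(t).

Coefficient matrix A = [[2, 12], [0, 6]].
Characteristic polynomial det(A - λI) = λ^2 - 8λ + 12 = 0.
Eigenvalues λ = 2, 6.
For λ=2: (A-λI) row 1 is [0, 12], so an eigenvector is (1, 0).
For λ=6: (A-λI) row 1 is [-4, 12], so an eigenvector is (-3, -1).
General solution: K_1e^(2t)(1,0) + K_2e^(6t)(-3,-1).

p(t) = K_1e^(2t) - 3K_2e^(6t), q(t) = -K_2e^(6t)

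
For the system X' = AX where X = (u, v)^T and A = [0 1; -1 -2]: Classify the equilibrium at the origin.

A = [[0,1],[-1,-2]]; det(A-λI) = λ^2 + 2λ + 1.
repeated λ = -1 with a single eigenvector.

stable improper node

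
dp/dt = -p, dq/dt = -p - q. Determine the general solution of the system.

p(t) = -K_2e^(-t), q(t) = K_1e^(-t) + K_2te^(-t) - 2K_2e^(-t)

Coefficient matrix A = [[-1, 0], [-1, -1]].
Characteristic polynomial det(A - λI) = λ^2 + 2λ + 1 = 0.
Single eigenvalue λ = -1 with algebraic multiplicity 2.
Eigenvector v = (0,1); generalized eigenvector w with (A-λI)w=v is (-1,-2).
General solution: e^(-t)[K_1·v + K_2·(t·v + w)].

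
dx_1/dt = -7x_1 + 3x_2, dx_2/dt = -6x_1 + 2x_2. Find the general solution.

x_1(t) = C_1e^(-4t) - C_2e^(-t), x_2(t) = C_1e^(-4t) - 2C_2e^(-t)

Coefficient matrix A = [[-7, 3], [-6, 2]].
Characteristic polynomial det(A - λI) = λ^2 + 5λ + 4 = 0.
Eigenvalues λ = -4, -1.
For λ=-4: (A-λI) row 1 is [-3, 3], so an eigenvector is (1, 1).
For λ=-1: (A-λI) row 1 is [-6, 3], so an eigenvector is (-1, -2).
General solution: C_1e^(-4t)(1,1) + C_2e^(-t)(-1,-2).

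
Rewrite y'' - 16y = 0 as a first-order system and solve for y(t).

y(t) = K_1e^(-4t) + K_2e^(4t)

Let x_1 = y, x_2 = y'. Then x_1' = x_2 and x_2' = 16x_1.
A = [[0,1],[16,0]]; det(A-λI) = λ^2 - 16.
Eigenvalues λ = -4, 4 with eigenvectors (1,-4), (1,4).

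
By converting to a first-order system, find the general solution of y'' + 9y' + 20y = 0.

Let x_1 = y, x_2 = y'. Then x_1' = x_2 and x_2' = -20x_1 - 9x_2.
A = [[0,1],[-20,-9]]; det(A-λI) = λ^2 + 9λ + 20.
Eigenvalues λ = -4, -5 with eigenvectors (1,-4), (1,-5).

y(t) = C_1e^(-4t) + C_2e^(-5t)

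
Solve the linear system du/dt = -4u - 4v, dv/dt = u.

Coefficient matrix A = [[-4, -4], [1, 0]].
Characteristic polynomial det(A - λI) = λ^2 + 4λ + 4 = 0.
Single eigenvalue λ = -2 with algebraic multiplicity 2.
Eigenvector v = (-2,1); generalized eigenvector w with (A-λI)w=v is (-1,1).
General solution: e^(-2t)[c_1·v + c_2·(t·v + w)].

u(t) = -2c_1e^(-2t) - 2c_2te^(-2t) - c_2e^(-2t), v(t) = c_1e^(-2t) + c_2te^(-2t) + c_2e^(-2t)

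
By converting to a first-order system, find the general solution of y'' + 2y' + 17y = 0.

y(t) = c_1e^(-t)cos(4t) + c_2e^(-t)sin(4t)

Let x_1 = y, x_2 = y'. Then x_1' = x_2 and x_2' = -17x_1 - 2x_2.
A = [[0,1],[-17,-2]]; det(A-λI) = λ^2 + 2λ + 17.
Eigenvalues λ = -1 ± 4i.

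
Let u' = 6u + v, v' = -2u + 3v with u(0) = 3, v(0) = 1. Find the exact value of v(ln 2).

A = [[6,1],[-2,3]]; eigenvalues λ = 4, 5.
Eigenvectors: (1,-2) for λ=4, (1,-1) for λ=5.
From the initial condition, c_1 = -4, c_2 = 7.
v(ln 2) = (-4)(2^4)(-2) + (7)(2^5)(-1) = -96.

-96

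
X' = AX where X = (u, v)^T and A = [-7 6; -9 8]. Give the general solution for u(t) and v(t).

Coefficient matrix A = [[-7, 6], [-9, 8]].
Characteristic polynomial det(A - λI) = λ^2 - λ - 2 = 0.
Eigenvalues λ = 2, -1.
For λ=2: (A-λI) row 1 is [-9, 6], so an eigenvector is (-2, -3).
For λ=-1: (A-λI) row 1 is [-6, 6], so an eigenvector is (-1, -1).
General solution: K_1e^(2t)(-2,-3) + K_2e^(-t)(-1,-1).

u(t) = -2K_1e^(2t) - K_2e^(-t), v(t) = -3K_1e^(2t) - K_2e^(-t)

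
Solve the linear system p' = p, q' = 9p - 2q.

Coefficient matrix A = [[1, 0], [9, -2]].
Characteristic polynomial det(A - λI) = λ^2 + λ - 2 = 0.
Eigenvalues λ = -2, 1.
For λ=-2: (A-λI) row 1 is [3, 0], so an eigenvector is (0, 1).
For λ=1: (A-λI) row 2 is [9, -3], so an eigenvector is (-1, -3).
General solution: C_1e^(-2t)(0,1) + C_2e^(t)(-1,-3).

p(t) = -C_2e^(t), q(t) = C_1e^(-2t) - 3C_2e^(t)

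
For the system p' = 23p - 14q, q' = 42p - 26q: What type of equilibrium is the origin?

A = [[23,-14],[42,-26]]; det(A-λI) = λ^2 + 3λ - 10.
λ = -5, 2: opposite signs.

saddle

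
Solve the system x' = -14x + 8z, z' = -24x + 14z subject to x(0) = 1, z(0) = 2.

x(t) = e^(2t), z(t) = 2e^(2t)

Coefficient matrix A = [[-14, 8], [-24, 14]].
Characteristic polynomial det(A - λI) = λ^2 - 4 = 0.
Eigenvalues λ = 2, -2.
For λ=2: (A-λI) row 1 is [-16, 8], so an eigenvector is (-1, -2).
For λ=-2: (A-λI) row 1 is [-12, 8], so an eigenvector is (2, 3).
General solution: c_1e^(2t)(-1,-2) + c_2e^(-2t)(2,3).
Applying x(0)=1, z(0)=2 gives c_1=-1, c_2=0.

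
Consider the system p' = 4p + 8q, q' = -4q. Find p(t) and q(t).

p(t) = c_1e^(-4t) - c_2e^(4t), q(t) = -c_1e^(-4t)

Coefficient matrix A = [[4, 8], [0, -4]].
Characteristic polynomial det(A - λI) = λ^2 - 16 = 0.
Eigenvalues λ = -4, 4.
For λ=-4: (A-λI) row 1 is [8, 8], so an eigenvector is (1, -1).
For λ=4: (A-λI) row 1 is [0, 8], so an eigenvector is (-1, 0).
General solution: c_1e^(-4t)(1,-1) + c_2e^(4t)(-1,0).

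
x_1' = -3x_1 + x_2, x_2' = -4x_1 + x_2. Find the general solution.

x_1(t) = -c_1e^(-t) - c_2te^(-t), x_2(t) = -2c_1e^(-t) - 2c_2te^(-t) - c_2e^(-t)

Coefficient matrix A = [[-3, 1], [-4, 1]].
Characteristic polynomial det(A - λI) = λ^2 + 2λ + 1 = 0.
Single eigenvalue λ = -1 with algebraic multiplicity 2.
Eigenvector v = (-1,-2); generalized eigenvector w with (A-λI)w=v is (0,-1).
General solution: e^(-t)[c_1·v + c_2·(t·v + w)].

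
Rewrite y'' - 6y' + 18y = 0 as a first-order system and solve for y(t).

y(t) = C_1e^(3t)cos(3t) + C_2e^(3t)sin(3t)

Let x_1 = y, x_2 = y'. Then x_1' = x_2 and x_2' = -18x_1 + 6x_2.
A = [[0,1],[-18,6]]; det(A-λI) = λ^2 - 6λ + 18.
Eigenvalues λ = 3 ± 3i.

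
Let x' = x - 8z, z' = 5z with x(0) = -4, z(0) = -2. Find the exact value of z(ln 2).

-64

A = [[1,-8],[0,5]]; eigenvalues λ = 1, 5.
Eigenvectors: (1,0) for λ=1, (-2,1) for λ=5.
From the initial condition, c_1 = -8, c_2 = -2.
z(ln 2) = (-8)(2^1)(0) + (-2)(2^5)(1) = -64.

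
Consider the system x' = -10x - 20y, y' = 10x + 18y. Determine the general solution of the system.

x(t) = c_1e^(4t)sin(2t) - 3c_1e^(4t)cos(2t) - 3c_2e^(4t)sin(2t) - c_2e^(4t)cos(2t), y(t) = -c_1e^(4t)sin(2t) + 2c_1e^(4t)cos(2t) + 2c_2e^(4t)sin(2t) + c_2e^(4t)cos(2t)

Coefficient matrix A = [[-10, -20], [10, 18]].
Characteristic polynomial det(A - λI) = λ^2 - 8λ + 20 = 0.
Eigenvalues λ = 4 ± 2i (complex conjugate pair).
For λ=4+2i: an eigenvector is (-3,2) - i(1,-1) = (-3 - i, 2 + i).
A real fundamental pair from Re and Im of e^((4+2i)t)v: X_1 = e^(4t)(cos(2t)·(-3,2) + sin(2t)·(1,-1)), X_2 = e^(4t)(sin(2t)·(-3,2) - cos(2t)·(1,-1)).
General solution: c_1X_1 + c_2X_2.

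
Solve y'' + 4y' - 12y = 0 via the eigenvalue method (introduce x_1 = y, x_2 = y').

Let x_1 = y, x_2 = y'. Then x_1' = x_2 and x_2' = 12x_1 - 4x_2.
A = [[0,1],[12,-4]]; det(A-λI) = λ^2 + 4λ - 12.
Eigenvalues λ = -6, 2 with eigenvectors (1,-6), (1,2).

y(t) = K_1e^(-6t) + K_2e^(2t)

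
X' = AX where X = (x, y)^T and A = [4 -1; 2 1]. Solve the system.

x(t) = C_1e^(3t) + C_2e^(2t), y(t) = C_1e^(3t) + 2C_2e^(2t)

Coefficient matrix A = [[4, -1], [2, 1]].
Characteristic polynomial det(A - λI) = λ^2 - 5λ + 6 = 0.
Eigenvalues λ = 3, 2.
For λ=3: (A-λI) row 1 is [1, -1], so an eigenvector is (1, 1).
For λ=2: (A-λI) row 1 is [2, -1], so an eigenvector is (1, 2).
General solution: C_1e^(3t)(1,1) + C_2e^(2t)(1,2).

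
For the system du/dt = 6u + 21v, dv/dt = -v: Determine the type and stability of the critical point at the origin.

saddle

A = [[6,21],[0,-1]]; det(A-λI) = λ^2 - 5λ - 6.
λ = 6, -1: opposite signs.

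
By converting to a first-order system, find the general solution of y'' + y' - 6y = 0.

Let x_1 = y, x_2 = y'. Then x_1' = x_2 and x_2' = 6x_1 - x_2.
A = [[0,1],[6,-1]]; det(A-λI) = λ^2 + λ - 6.
Eigenvalues λ = 2, -3 with eigenvectors (1,2), (1,-3).

y(t) = c_1e^(2t) + c_2e^(-3t)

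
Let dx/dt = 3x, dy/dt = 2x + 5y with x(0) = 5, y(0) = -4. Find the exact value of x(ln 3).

135

A = [[3,0],[2,5]]; eigenvalues λ = 5, 3.
Eigenvectors: (0,1) for λ=5, (-1,1) for λ=3.
From the initial condition, c_1 = 1, c_2 = -5.
x(ln 3) = (1)(3^5)(0) + (-5)(3^3)(-1) = 135.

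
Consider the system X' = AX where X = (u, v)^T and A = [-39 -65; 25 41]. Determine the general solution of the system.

Coefficient matrix A = [[-39, -65], [25, 41]].
Characteristic polynomial det(A - λI) = λ^2 - 2λ + 26 = 0.
Eigenvalues λ = 1 ± 5i (complex conjugate pair).
For λ=1+5i: an eigenvector is (2,-1) - i(-3,2) = (2 + 3i, -1 - 2i).
A real fundamental pair from Re and Im of e^((1+5i)t)v: X_1 = e^(t)(cos(5t)·(2,-1) + sin(5t)·(-3,2)), X_2 = e^(t)(sin(5t)·(2,-1) - cos(5t)·(-3,2)).
General solution: C_1X_1 + C_2X_2.

u(t) = -3C_1e^(t)sin(5t) + 2C_1e^(t)cos(5t) + 2C_2e^(t)sin(5t) + 3C_2e^(t)cos(5t), v(t) = 2C_1e^(t)sin(5t) - C_1e^(t)cos(5t) - C_2e^(t)sin(5t) - 2C_2e^(t)cos(5t)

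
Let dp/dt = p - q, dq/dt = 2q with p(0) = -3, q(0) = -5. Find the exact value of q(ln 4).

A = [[1,-1],[0,2]]; eigenvalues λ = 2, 1.
Eigenvectors: (-1,1) for λ=2, (-1,0) for λ=1.
From the initial condition, c_1 = -5, c_2 = 8.
q(ln 4) = (-5)(4^2)(1) + (8)(4^1)(0) = -80.

-80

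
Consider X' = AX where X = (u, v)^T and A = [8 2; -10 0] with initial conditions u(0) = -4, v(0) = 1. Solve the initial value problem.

u(t) = -7e^(4t)sin(2t) - 4e^(4t)cos(2t), v(t) = 18e^(4t)sin(2t) + e^(4t)cos(2t)

Coefficient matrix A = [[8, 2], [-10, 0]].
Characteristic polynomial det(A - λI) = λ^2 - 8λ + 20 = 0.
Eigenvalues λ = 4 ± 2i (complex conjugate pair).
For λ=4+2i: an eigenvector is (0,1) - i(1,-2) = (0 - i, 1 + 2i).
A real fundamental pair from Re and Im of e^((4+2i)t)v: X_1 = e^(4t)(cos(2t)·(0,1) + sin(2t)·(1,-2)), X_2 = e^(4t)(sin(2t)·(0,1) - cos(2t)·(1,-2)).
General solution: C_1X_1 + C_2X_2.
Applying u(0)=-4, v(0)=1 gives C_1=-7, C_2=4.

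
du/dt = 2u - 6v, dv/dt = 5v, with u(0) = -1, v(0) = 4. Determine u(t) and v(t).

Coefficient matrix A = [[2, -6], [0, 5]].
Characteristic polynomial det(A - λI) = λ^2 - 7λ + 10 = 0.
Eigenvalues λ = 5, 2.
For λ=5: (A-λI) row 1 is [-3, -6], so an eigenvector is (2, -1).
For λ=2: (A-λI) row 1 is [0, -6], so an eigenvector is (1, 0).
General solution: C_1e^(5t)(2,-1) + C_2e^(2t)(1,0).
Applying u(0)=-1, v(0)=4 gives C_1=-4, C_2=7.

u(t) = -8e^(5t) + 7e^(2t), v(t) = 4e^(5t)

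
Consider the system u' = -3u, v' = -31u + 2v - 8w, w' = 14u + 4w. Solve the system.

Coefficient matrix A = [[-3, 0, 0], [-31, 2, -8], [14, 0, 4]].
det(A - λI) = 0 gives eigenvalues λ = -3, 2, 4.
For λ=-3: eigenvector (1,3,-2).
For λ=2: eigenvector (0,1,0).
For λ=4: eigenvector (0,-4,1).
General solution: c_1e^(-3t)(1,3,-2) + c_2e^(2t)(0,1,0) + c_3e^(4t)(0,-4,1).

u(t) = c_1e^(-3t), v(t) = 3c_1e^(-3t) + c_2e^(2t) - 4c_3e^(4t), w(t) = -2c_1e^(-3t) + c_3e^(4t)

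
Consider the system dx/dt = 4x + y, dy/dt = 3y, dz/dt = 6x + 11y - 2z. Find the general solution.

Coefficient matrix A = [[4, 1, 0], [0, 3, 0], [6, 11, -2]].
det(A - λI) = 0 gives eigenvalues λ = -2, 3, 4.
For λ=-2: eigenvector (0,0,1).
For λ=3: eigenvector (-1,1,1).
For λ=4: eigenvector (1,0,1).
General solution: K_1e^(-2t)(0,0,1) + K_2e^(3t)(-1,1,1) + K_3e^(4t)(1,0,1).

x(t) = -K_2e^(3t) + K_3e^(4t), y(t) = K_2e^(3t), z(t) = K_1e^(-2t) + K_2e^(3t) + K_3e^(4t)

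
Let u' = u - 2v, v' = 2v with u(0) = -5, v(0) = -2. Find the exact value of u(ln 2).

-2

A = [[1,-2],[0,2]]; eigenvalues λ = 1, 2.
Eigenvectors: (1,0) for λ=1, (-2,1) for λ=2.
From the initial condition, c_1 = -9, c_2 = -2.
u(ln 2) = (-9)(2^1)(1) + (-2)(2^2)(-2) = -2.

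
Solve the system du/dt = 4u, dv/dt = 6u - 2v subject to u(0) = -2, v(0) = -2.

u(t) = -2e^(4t), v(t) = -2e^(4t)

Coefficient matrix A = [[4, 0], [6, -2]].
Characteristic polynomial det(A - λI) = λ^2 - 2λ - 8 = 0.
Eigenvalues λ = -2, 4.
For λ=-2: (A-λI) row 1 is [6, 0], so an eigenvector is (0, -1).
For λ=4: (A-λI) row 2 is [6, -6], so an eigenvector is (1, 1).
General solution: K_1e^(-2t)(0,-1) + K_2e^(4t)(1,1).
Applying u(0)=-2, v(0)=-2 gives K_1=0, K_2=-2.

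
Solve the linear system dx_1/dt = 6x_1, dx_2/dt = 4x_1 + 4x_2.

Coefficient matrix A = [[6, 0], [4, 4]].
Characteristic polynomial det(A - λI) = λ^2 - 10λ + 24 = 0.
Eigenvalues λ = 6, 4.
For λ=6: (A-λI) row 2 is [4, -2], so an eigenvector is (1, 2).
For λ=4: (A-λI) row 1 is [2, 0], so an eigenvector is (0, 1).
General solution: K_1e^(6t)(1,2) + K_2e^(4t)(0,1).

x_1(t) = K_1e^(6t), x_2(t) = 2K_1e^(6t) + K_2e^(4t)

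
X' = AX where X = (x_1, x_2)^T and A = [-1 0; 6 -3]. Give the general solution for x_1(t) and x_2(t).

Coefficient matrix A = [[-1, 0], [6, -3]].
Characteristic polynomial det(A - λI) = λ^2 + 4λ + 3 = 0.
Eigenvalues λ = -1, -3.
For λ=-1: (A-λI) row 2 is [6, -2], so an eigenvector is (1, 3).
For λ=-3: (A-λI) row 1 is [2, 0], so an eigenvector is (0, 1).
General solution: C_1e^(-t)(1,3) + C_2e^(-3t)(0,1).

x_1(t) = C_1e^(-t), x_2(t) = 3C_1e^(-t) + C_2e^(-3t)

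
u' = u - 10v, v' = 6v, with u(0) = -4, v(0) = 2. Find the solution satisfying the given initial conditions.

Coefficient matrix A = [[1, -10], [0, 6]].
Characteristic polynomial det(A - λI) = λ^2 - 7λ + 6 = 0.
Eigenvalues λ = 6, 1.
For λ=6: (A-λI) row 1 is [-5, -10], so an eigenvector is (-2, 1).
For λ=1: (A-λI) row 1 is [0, -10], so an eigenvector is (1, 0).
General solution: c_1e^(6t)(-2,1) + c_2e^(t)(1,0).
Applying u(0)=-4, v(0)=2 gives c_1=2, c_2=0.

u(t) = -4e^(6t), v(t) = 2e^(6t)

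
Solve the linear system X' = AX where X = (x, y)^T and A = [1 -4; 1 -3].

x(t) = 2c_1e^(-t) + 2c_2te^(-t) - c_2e^(-t), y(t) = c_1e^(-t) + c_2te^(-t) - c_2e^(-t)

Coefficient matrix A = [[1, -4], [1, -3]].
Characteristic polynomial det(A - λI) = λ^2 + 2λ + 1 = 0.
Single eigenvalue λ = -1 with algebraic multiplicity 2.
Eigenvector v = (2,1); generalized eigenvector w with (A-λI)w=v is (-1,-1).
General solution: e^(-t)[c_1·v + c_2·(t·v + w)].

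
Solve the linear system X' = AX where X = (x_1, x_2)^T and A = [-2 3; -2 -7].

x_1(t) = -3C_1e^(-4t) + C_2e^(-5t), x_2(t) = 2C_1e^(-4t) - C_2e^(-5t)

Coefficient matrix A = [[-2, 3], [-2, -7]].
Characteristic polynomial det(A - λI) = λ^2 + 9λ + 20 = 0.
Eigenvalues λ = -4, -5.
For λ=-4: (A-λI) row 1 is [2, 3], so an eigenvector is (-3, 2).
For λ=-5: (A-λI) row 1 is [3, 3], so an eigenvector is (1, -1).
General solution: C_1e^(-4t)(-3,2) + C_2e^(-5t)(1,-1).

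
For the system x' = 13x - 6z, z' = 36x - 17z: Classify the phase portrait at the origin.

A = [[13,-6],[36,-17]]; det(A-λI) = λ^2 + 4λ - 5.
λ = -5, 1: opposite signs.

saddle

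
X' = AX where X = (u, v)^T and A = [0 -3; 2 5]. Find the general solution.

u(t) = c_1e^(3t) - 3c_2e^(2t), v(t) = -c_1e^(3t) + 2c_2e^(2t)

Coefficient matrix A = [[0, -3], [2, 5]].
Characteristic polynomial det(A - λI) = λ^2 - 5λ + 6 = 0.
Eigenvalues λ = 3, 2.
For λ=3: (A-λI) row 1 is [-3, -3], so an eigenvector is (1, -1).
For λ=2: (A-λI) row 1 is [-2, -3], so an eigenvector is (-3, 2).
General solution: c_1e^(3t)(1,-1) + c_2e^(2t)(-3,2).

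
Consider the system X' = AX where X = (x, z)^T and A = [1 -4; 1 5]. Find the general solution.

x(t) = -2K_1e^(3t) - 2K_2te^(3t) + K_2e^(3t), z(t) = K_1e^(3t) + K_2te^(3t)

Coefficient matrix A = [[1, -4], [1, 5]].
Characteristic polynomial det(A - λI) = λ^2 - 6λ + 9 = 0.
Single eigenvalue λ = 3 with algebraic multiplicity 2.
Eigenvector v = (-2,1); generalized eigenvector w with (A-λI)w=v is (1,0).
General solution: e^(3t)[K_1·v + K_2·(t·v + w)].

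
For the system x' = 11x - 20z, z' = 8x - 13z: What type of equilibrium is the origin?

stable spiral

A = [[11,-20],[8,-13]]; det(A-λI) = λ^2 + 2λ + 17.
λ = -1 ± 4i: negative real part.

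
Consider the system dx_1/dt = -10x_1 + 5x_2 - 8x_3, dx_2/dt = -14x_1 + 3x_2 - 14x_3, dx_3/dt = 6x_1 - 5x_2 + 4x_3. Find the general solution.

Coefficient matrix A = [[-10, 5, -8], [-14, 3, -14], [6, -5, 4]].
det(A - λI) = 0 gives eigenvalues λ = -4, 3, -2.
For λ=-4: eigenvector (1,-2,-2).
For λ=3: eigenvector (1,1,-1).
For λ=-2: eigenvector (1,0,-1).
General solution: K_1e^(-4t)(1,-2,-2) + K_2e^(3t)(1,1,-1) + K_3e^(-2t)(1,0,-1).

x_1(t) = K_1e^(-4t) + K_2e^(3t) + K_3e^(-2t), x_2(t) = -2K_1e^(-4t) + K_2e^(3t), x_3(t) = -2K_1e^(-4t) - K_2e^(3t) - K_3e^(-2t)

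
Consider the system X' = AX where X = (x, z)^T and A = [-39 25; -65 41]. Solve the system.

x(t) = -K_1e^(t)sin(5t) + 2K_1e^(t)cos(5t) + 2K_2e^(t)sin(5t) + K_2e^(t)cos(5t), z(t) = -2K_1e^(t)sin(5t) + 3K_1e^(t)cos(5t) + 3K_2e^(t)sin(5t) + 2K_2e^(t)cos(5t)

Coefficient matrix A = [[-39, 25], [-65, 41]].
Characteristic polynomial det(A - λI) = λ^2 - 2λ + 26 = 0.
Eigenvalues λ = 1 ± 5i (complex conjugate pair).
For λ=1+5i: an eigenvector is (2,3) - i(-1,-2) = (2 + i, 3 + 2i).
A real fundamental pair from Re and Im of e^((1+5i)t)v: X_1 = e^(t)(cos(5t)·(2,3) + sin(5t)·(-1,-2)), X_2 = e^(t)(sin(5t)·(2,3) - cos(5t)·(-1,-2)).
General solution: K_1X_1 + K_2X_2.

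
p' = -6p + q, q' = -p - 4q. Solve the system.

Coefficient matrix A = [[-6, 1], [-1, -4]].
Characteristic polynomial det(A - λI) = λ^2 + 10λ + 25 = 0.
Single eigenvalue λ = -5 with algebraic multiplicity 2.
Eigenvector v = (1,1); generalized eigenvector w with (A-λI)w=v is (-3,-2).
General solution: e^(-5t)[K_1·v + K_2·(t·v + w)].

p(t) = K_1e^(-5t) + K_2te^(-5t) - 3K_2e^(-5t), q(t) = K_1e^(-5t) + K_2te^(-5t) - 2K_2e^(-5t)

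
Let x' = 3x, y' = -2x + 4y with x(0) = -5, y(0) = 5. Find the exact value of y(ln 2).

160

A = [[3,0],[-2,4]]; eigenvalues λ = 4, 3.
Eigenvectors: (0,-1) for λ=4, (1,2) for λ=3.
From the initial condition, c_1 = -15, c_2 = -5.
y(ln 2) = (-15)(2^4)(-1) + (-5)(2^3)(2) = 160.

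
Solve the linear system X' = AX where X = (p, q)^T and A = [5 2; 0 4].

p(t) = -c_1e^(5t) + 2c_2e^(4t), q(t) = -c_2e^(4t)

Coefficient matrix A = [[5, 2], [0, 4]].
Characteristic polynomial det(A - λI) = λ^2 - 9λ + 20 = 0.
Eigenvalues λ = 5, 4.
For λ=5: (A-λI) row 1 is [0, 2], so an eigenvector is (-1, 0).
For λ=4: (A-λI) row 1 is [1, 2], so an eigenvector is (2, -1).
General solution: c_1e^(5t)(-1,0) + c_2e^(4t)(2,-1).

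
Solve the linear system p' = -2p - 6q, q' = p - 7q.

Coefficient matrix A = [[-2, -6], [1, -7]].
Characteristic polynomial det(A - λI) = λ^2 + 9λ + 20 = 0.
Eigenvalues λ = -4, -5.
For λ=-4: (A-λI) row 1 is [2, -6], so an eigenvector is (3, 1).
For λ=-5: (A-λI) row 1 is [3, -6], so an eigenvector is (2, 1).
General solution: c_1e^(-4t)(3,1) + c_2e^(-5t)(2,1).

p(t) = 3c_1e^(-4t) + 2c_2e^(-5t), q(t) = c_1e^(-4t) + c_2e^(-5t)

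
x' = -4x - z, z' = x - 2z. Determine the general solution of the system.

Coefficient matrix A = [[-4, -1], [1, -2]].
Characteristic polynomial det(A - λI) = λ^2 + 6λ + 9 = 0.
Single eigenvalue λ = -3 with algebraic multiplicity 2.
Eigenvector v = (-1,1); generalized eigenvector w with (A-λI)w=v is (1,0).
General solution: e^(-3t)[c_1·v + c_2·(t·v + w)].

x(t) = -c_1e^(-3t) - c_2te^(-3t) + c_2e^(-3t), z(t) = c_1e^(-3t) + c_2te^(-3t)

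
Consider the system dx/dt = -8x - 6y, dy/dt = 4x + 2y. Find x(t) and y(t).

x(t) = 3C_1e^(-4t) + C_2e^(-2t), y(t) = -2C_1e^(-4t) - C_2e^(-2t)

Coefficient matrix A = [[-8, -6], [4, 2]].
Characteristic polynomial det(A - λI) = λ^2 + 6λ + 8 = 0.
Eigenvalues λ = -4, -2.
For λ=-4: (A-λI) row 1 is [-4, -6], so an eigenvector is (3, -2).
For λ=-2: (A-λI) row 1 is [-6, -6], so an eigenvector is (1, -1).
General solution: C_1e^(-4t)(3,-2) + C_2e^(-2t)(1,-1).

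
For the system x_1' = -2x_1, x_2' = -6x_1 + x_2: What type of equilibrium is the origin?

A = [[-2,0],[-6,1]]; det(A-λI) = λ^2 + λ - 2.
λ = 1, -2: opposite signs.

saddle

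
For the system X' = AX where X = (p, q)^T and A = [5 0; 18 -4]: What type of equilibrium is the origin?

A = [[5,0],[18,-4]]; det(A-λI) = λ^2 - λ - 20.
λ = 5, -4: opposite signs.

saddle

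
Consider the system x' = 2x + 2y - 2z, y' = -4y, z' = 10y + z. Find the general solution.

Coefficient matrix A = [[2, 2, -2], [0, -4, 0], [0, 10, 1]].
det(A - λI) = 0 gives eigenvalues λ = 2, 1, -4.
For λ=2: eigenvector (1,0,0).
For λ=1: eigenvector (2,0,1).
For λ=-4: eigenvector (-1,1,-2).
General solution: C_1e^(2t)(1,0,0) + C_2e^(t)(2,0,1) + C_3e^(-4t)(-1,1,-2).

x(t) = C_1e^(2t) + 2C_2e^(t) - C_3e^(-4t), y(t) = C_3e^(-4t), z(t) = C_2e^(t) - 2C_3e^(-4t)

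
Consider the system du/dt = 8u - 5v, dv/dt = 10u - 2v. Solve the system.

Coefficient matrix A = [[8, -5], [10, -2]].
Characteristic polynomial det(A - λI) = λ^2 - 6λ + 34 = 0.
Eigenvalues λ = 3 ± 5i (complex conjugate pair).
For λ=3+5i: an eigenvector is (0,-1) - i(1,1) = (0 - i, -1 - i).
A real fundamental pair from Re and Im of e^((3+5i)t)v: X_1 = e^(3t)(cos(5t)·(0,-1) + sin(5t)·(1,1)), X_2 = e^(3t)(sin(5t)·(0,-1) - cos(5t)·(1,1)).
General solution: C_1X_1 + C_2X_2.

u(t) = C_1e^(3t)sin(5t) - C_2e^(3t)cos(5t), v(t) = C_1e^(3t)sin(5t) - C_1e^(3t)cos(5t) - C_2e^(3t)sin(5t) - C_2e^(3t)cos(5t)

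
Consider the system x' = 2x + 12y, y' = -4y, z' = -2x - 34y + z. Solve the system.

Coefficient matrix A = [[2, 12, 0], [0, -4, 0], [-2, -34, 1]].
det(A - λI) = 0 gives eigenvalues λ = 2, -4, 1.
For λ=2: eigenvector (1,0,-2).
For λ=-4: eigenvector (-2,1,6).
For λ=1: eigenvector (0,0,1).
General solution: K_1e^(2t)(1,0,-2) + K_2e^(-4t)(-2,1,6) + K_3e^(t)(0,0,1).

x(t) = K_1e^(2t) - 2K_2e^(-4t), y(t) = K_2e^(-4t), z(t) = -2K_1e^(2t) + 6K_2e^(-4t) + K_3e^(t)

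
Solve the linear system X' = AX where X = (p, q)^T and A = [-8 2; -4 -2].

Coefficient matrix A = [[-8, 2], [-4, -2]].
Characteristic polynomial det(A - λI) = λ^2 + 10λ + 24 = 0.
Eigenvalues λ = -6, -4.
For λ=-6: (A-λI) row 1 is [-2, 2], so an eigenvector is (1, 1).
For λ=-4: (A-λI) row 1 is [-4, 2], so an eigenvector is (-1, -2).
General solution: K_1e^(-6t)(1,1) + K_2e^(-4t)(-1,-2).

p(t) = K_1e^(-6t) - K_2e^(-4t), q(t) = K_1e^(-6t) - 2K_2e^(-4t)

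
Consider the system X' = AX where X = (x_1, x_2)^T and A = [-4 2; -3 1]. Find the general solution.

x_1(t) = -c_1e^(-2t) + 2c_2e^(-t), x_2(t) = -c_1e^(-2t) + 3c_2e^(-t)

Coefficient matrix A = [[-4, 2], [-3, 1]].
Characteristic polynomial det(A - λI) = λ^2 + 3λ + 2 = 0.
Eigenvalues λ = -2, -1.
For λ=-2: (A-λI) row 1 is [-2, 2], so an eigenvector is (-1, -1).
For λ=-1: (A-λI) row 1 is [-3, 2], so an eigenvector is (2, 3).
General solution: c_1e^(-2t)(-1,-1) + c_2e^(-t)(2,3).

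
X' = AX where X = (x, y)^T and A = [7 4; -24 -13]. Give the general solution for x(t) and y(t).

x(t) = c_1e^(-t) - c_2e^(-5t), y(t) = -2c_1e^(-t) + 3c_2e^(-5t)

Coefficient matrix A = [[7, 4], [-24, -13]].
Characteristic polynomial det(A - λI) = λ^2 + 6λ + 5 = 0.
Eigenvalues λ = -1, -5.
For λ=-1: (A-λI) row 1 is [8, 4], so an eigenvector is (1, -2).
For λ=-5: (A-λI) row 1 is [12, 4], so an eigenvector is (-1, 3).
General solution: c_1e^(-t)(1,-2) + c_2e^(-5t)(-1,3).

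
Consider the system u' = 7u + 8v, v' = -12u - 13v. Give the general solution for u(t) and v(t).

u(t) = 2C_1e^(-5t) + C_2e^(-t), v(t) = -3C_1e^(-5t) - C_2e^(-t)

Coefficient matrix A = [[7, 8], [-12, -13]].
Characteristic polynomial det(A - λI) = λ^2 + 6λ + 5 = 0.
Eigenvalues λ = -5, -1.
For λ=-5: (A-λI) row 1 is [12, 8], so an eigenvector is (2, -3).
For λ=-1: (A-λI) row 1 is [8, 8], so an eigenvector is (1, -1).
General solution: C_1e^(-5t)(2,-3) + C_2e^(-t)(1,-1).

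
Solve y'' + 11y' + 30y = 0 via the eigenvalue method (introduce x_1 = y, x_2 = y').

Let x_1 = y, x_2 = y'. Then x_1' = x_2 and x_2' = -30x_1 - 11x_2.
A = [[0,1],[-30,-11]]; det(A-λI) = λ^2 + 11λ + 30.
Eigenvalues λ = -6, -5 with eigenvectors (1,-6), (1,-5).

y(t) = c_1e^(-6t) + c_2e^(-5t)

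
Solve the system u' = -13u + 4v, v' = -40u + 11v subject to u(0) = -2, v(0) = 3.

u(t) = 9e^(-t)sin(4t) - 2e^(-t)cos(4t), v(t) = 29e^(-t)sin(4t) + 3e^(-t)cos(4t)

Coefficient matrix A = [[-13, 4], [-40, 11]].
Characteristic polynomial det(A - λI) = λ^2 + 2λ + 17 = 0.
Eigenvalues λ = -1 ± 4i (complex conjugate pair).
For λ=-1+4i: an eigenvector is (1,3) - i(0,-1) = (1, 3 + i).
A real fundamental pair from Re and Im of e^((-1+4i)t)v: X_1 = e^(-t)(cos(4t)·(1,3) + sin(4t)·(0,-1)), X_2 = e^(-t)(sin(4t)·(1,3) - cos(4t)·(0,-1)).
General solution: C_1X_1 + C_2X_2.
Applying u(0)=-2, v(0)=3 gives C_1=-2, C_2=9.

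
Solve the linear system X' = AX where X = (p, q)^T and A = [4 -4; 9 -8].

p(t) = 2c_1e^(-2t) + 2c_2te^(-2t) + c_2e^(-2t), q(t) = 3c_1e^(-2t) + 3c_2te^(-2t) + c_2e^(-2t)

Coefficient matrix A = [[4, -4], [9, -8]].
Characteristic polynomial det(A - λI) = λ^2 + 4λ + 4 = 0.
Single eigenvalue λ = -2 with algebraic multiplicity 2.
Eigenvector v = (2,3); generalized eigenvector w with (A-λI)w=v is (1,1).
General solution: e^(-2t)[c_1·v + c_2·(t·v + w)].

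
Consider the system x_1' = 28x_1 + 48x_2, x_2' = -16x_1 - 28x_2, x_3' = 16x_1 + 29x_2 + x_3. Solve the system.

x_1(t) = -3K_1e^(-4t) - 2K_3e^(4t), x_2(t) = 2K_1e^(-4t) + K_3e^(4t), x_3(t) = -2K_1e^(-4t) + K_2e^(t) - K_3e^(4t)

Coefficient matrix A = [[28, 48, 0], [-16, -28, 0], [16, 29, 1]].
det(A - λI) = 0 gives eigenvalues λ = -4, 1, 4.
For λ=-4: eigenvector (-3,2,-2).
For λ=1: eigenvector (0,0,1).
For λ=4: eigenvector (-2,1,-1).
General solution: K_1e^(-4t)(-3,2,-2) + K_2e^(t)(0,0,1) + K_3e^(4t)(-2,1,-1).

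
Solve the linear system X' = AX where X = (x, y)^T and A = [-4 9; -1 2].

x(t) = 3c_1e^(-t) + 3c_2te^(-t) + 2c_2e^(-t), y(t) = c_1e^(-t) + c_2te^(-t) + c_2e^(-t)

Coefficient matrix A = [[-4, 9], [-1, 2]].
Characteristic polynomial det(A - λI) = λ^2 + 2λ + 1 = 0.
Single eigenvalue λ = -1 with algebraic multiplicity 2.
Eigenvector v = (3,1); generalized eigenvector w with (A-λI)w=v is (2,1).
General solution: e^(-t)[c_1·v + c_2·(t·v + w)].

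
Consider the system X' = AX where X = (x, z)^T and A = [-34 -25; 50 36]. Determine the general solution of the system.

x(t) = -c_1e^(t)sin(5t) - 2c_1e^(t)cos(5t) - 2c_2e^(t)sin(5t) + c_2e^(t)cos(5t), z(t) = c_1e^(t)sin(5t) + 3c_1e^(t)cos(5t) + 3c_2e^(t)sin(5t) - c_2e^(t)cos(5t)

Coefficient matrix A = [[-34, -25], [50, 36]].
Characteristic polynomial det(A - λI) = λ^2 - 2λ + 26 = 0.
Eigenvalues λ = 1 ± 5i (complex conjugate pair).
For λ=1+5i: an eigenvector is (-2,3) - i(-1,1) = (-2 + i, 3 - i).
A real fundamental pair from Re and Im of e^((1+5i)t)v: X_1 = e^(t)(cos(5t)·(-2,3) + sin(5t)·(-1,1)), X_2 = e^(t)(sin(5t)·(-2,3) - cos(5t)·(-1,1)).
General solution: c_1X_1 + c_2X_2.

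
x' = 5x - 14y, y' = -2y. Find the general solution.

x(t) = C_1e^(5t) - 2C_2e^(-2t), y(t) = -C_2e^(-2t)

Coefficient matrix A = [[5, -14], [0, -2]].
Characteristic polynomial det(A - λI) = λ^2 - 3λ - 10 = 0.
Eigenvalues λ = 5, -2.
For λ=5: (A-λI) row 1 is [0, -14], so an eigenvector is (1, 0).
For λ=-2: (A-λI) row 1 is [7, -14], so an eigenvector is (-2, -1).
General solution: C_1e^(5t)(1,0) + C_2e^(-2t)(-2,-1).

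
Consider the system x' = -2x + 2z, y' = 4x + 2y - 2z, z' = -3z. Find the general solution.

Coefficient matrix A = [[-2, 0, 2], [4, 2, -2], [0, 0, -3]].
det(A - λI) = 0 gives eigenvalues λ = -2, 2, -3.
For λ=-2: eigenvector (1,-1,0).
For λ=2: eigenvector (0,1,0).
For λ=-3: eigenvector (-2,2,1).
General solution: K_1e^(-2t)(1,-1,0) + K_2e^(2t)(0,1,0) + K_3e^(-3t)(-2,2,1).

x(t) = K_1e^(-2t) - 2K_3e^(-3t), y(t) = -K_1e^(-2t) + K_2e^(2t) + 2K_3e^(-3t), z(t) = K_3e^(-3t)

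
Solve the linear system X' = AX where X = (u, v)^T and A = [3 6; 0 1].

u(t) = 3c_1e^(t) - c_2e^(3t), v(t) = -c_1e^(t)

Coefficient matrix A = [[3, 6], [0, 1]].
Characteristic polynomial det(A - λI) = λ^2 - 4λ + 3 = 0.
Eigenvalues λ = 1, 3.
For λ=1: (A-λI) row 1 is [2, 6], so an eigenvector is (3, -1).
For λ=3: (A-λI) row 1 is [0, 6], so an eigenvector is (-1, 0).
General solution: c_1e^(t)(3,-1) + c_2e^(3t)(-1,0).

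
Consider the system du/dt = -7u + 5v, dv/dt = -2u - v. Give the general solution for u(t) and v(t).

u(t) = C_1e^(-4t)sin(t) - 2C_1e^(-4t)cos(t) - 2C_2e^(-4t)sin(t) - C_2e^(-4t)cos(t), v(t) = C_1e^(-4t)sin(t) - C_1e^(-4t)cos(t) - C_2e^(-4t)sin(t) - C_2e^(-4t)cos(t)

Coefficient matrix A = [[-7, 5], [-2, -1]].
Characteristic polynomial det(A - λI) = λ^2 + 8λ + 17 = 0.
Eigenvalues λ = -4 ± i (complex conjugate pair).
For λ=-4+i: an eigenvector is (-2,-1) - i(1,1) = (-2 - i, -1 - i).
A real fundamental pair from Re and Im of e^((-4+i)t)v: X_1 = e^(-4t)(cos(t)·(-2,-1) + sin(t)·(1,1)), X_2 = e^(-4t)(sin(t)·(-2,-1) - cos(t)·(1,1)).
General solution: C_1X_1 + C_2X_2.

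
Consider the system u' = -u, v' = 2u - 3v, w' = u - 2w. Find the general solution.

Coefficient matrix A = [[-1, 0, 0], [2, -3, 0], [1, 0, -2]].
det(A - λI) = 0 gives eigenvalues λ = -1, -3, -2.
For λ=-1: eigenvector (1,1,1).
For λ=-3: eigenvector (0,1,0).
For λ=-2: eigenvector (0,0,1).
General solution: C_1e^(-t)(1,1,1) + C_2e^(-3t)(0,1,0) + C_3e^(-2t)(0,0,1).

u(t) = C_1e^(-t), v(t) = C_1e^(-t) + C_2e^(-3t), w(t) = C_1e^(-t) + C_3e^(-2t)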